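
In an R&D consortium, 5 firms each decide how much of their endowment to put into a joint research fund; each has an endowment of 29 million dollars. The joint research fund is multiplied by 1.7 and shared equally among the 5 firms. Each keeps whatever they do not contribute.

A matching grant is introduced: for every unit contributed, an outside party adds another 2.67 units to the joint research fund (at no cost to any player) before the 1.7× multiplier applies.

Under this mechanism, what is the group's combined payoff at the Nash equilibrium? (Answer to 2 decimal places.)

904.66 million dollars

Under the mechanism each unit contributed yields 1.7 × 3.67 / 5 = 1.2478 back to its contributor per unit of net cost, which exceeds 1, making full contribution the dominant choice for everyone.
At the Nash equilibrium everyone contributes 29. Group total payoff = 1.7 × 3.67 × 145 = 904.66.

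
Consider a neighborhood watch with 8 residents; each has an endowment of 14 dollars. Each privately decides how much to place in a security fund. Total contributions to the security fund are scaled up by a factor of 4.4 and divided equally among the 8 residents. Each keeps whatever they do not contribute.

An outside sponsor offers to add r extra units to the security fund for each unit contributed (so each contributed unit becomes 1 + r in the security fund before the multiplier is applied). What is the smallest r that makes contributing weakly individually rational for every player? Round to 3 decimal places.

With matching at rate r, one contributed unit becomes (1 + r) in the security fund and returns 4.4 × (1 + r) / 8 to the contributor.
Setting this equal to 1: 1 + r = 8/4.4 = 1.8182.
So the minimum matching rate is r = 1.8182 − 1 = 0.818.

0.818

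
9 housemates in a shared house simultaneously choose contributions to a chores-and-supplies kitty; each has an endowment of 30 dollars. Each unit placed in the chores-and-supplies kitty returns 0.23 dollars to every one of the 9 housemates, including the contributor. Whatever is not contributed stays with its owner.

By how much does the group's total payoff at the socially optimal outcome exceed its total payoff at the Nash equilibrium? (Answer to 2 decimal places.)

The private return per contributed unit is 0.23 < 1, so contributing 0 is dominant for every player. At the Nash equilibrium everyone keeps their 30, and the group total is 9 × 30 = 270.
Each contributed unit returns 2.070 to the group as a whole (0.23 to each of 9 players), which exceeds 1, so the social optimum is full contribution: group total = 2.070 × 270 = 558.90.
Efficiency loss = 558.90 − 270 = 288.90.

288.90 dollars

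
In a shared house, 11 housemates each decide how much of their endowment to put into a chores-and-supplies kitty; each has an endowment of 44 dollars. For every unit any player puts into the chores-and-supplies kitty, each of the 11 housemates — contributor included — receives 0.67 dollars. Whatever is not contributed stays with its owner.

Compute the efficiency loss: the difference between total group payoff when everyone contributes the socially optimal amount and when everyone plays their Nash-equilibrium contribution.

3083.08 dollars

The private return per contributed unit is 0.67 < 1, so contributing 0 is dominant for every player. At the Nash equilibrium everyone keeps their 44, and the group total is 11 × 44 = 484.
Each contributed unit returns 7.370 to the group as a whole (0.67 to each of 11 players), which exceeds 1, so the social optimum is full contribution: group total = 7.370 × 484 = 3567.08.
Efficiency loss = 3567.08 − 484 = 3083.08.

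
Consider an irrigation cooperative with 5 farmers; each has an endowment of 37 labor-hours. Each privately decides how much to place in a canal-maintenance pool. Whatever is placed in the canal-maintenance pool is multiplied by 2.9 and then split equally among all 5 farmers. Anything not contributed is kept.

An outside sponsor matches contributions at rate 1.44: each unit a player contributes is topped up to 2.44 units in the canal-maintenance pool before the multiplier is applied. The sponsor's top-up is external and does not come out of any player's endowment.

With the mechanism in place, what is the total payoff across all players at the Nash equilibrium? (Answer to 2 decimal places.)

Under the mechanism each unit contributed yields 2.9 × 2.44 / 5 = 1.4152 back to its contributor per unit of net cost, which exceeds 1, making full contribution the dominant choice for everyone.
At the Nash equilibrium everyone contributes 37. Group total payoff = 2.9 × 2.44 × 185 = 1309.06.

1309.06 labor-hours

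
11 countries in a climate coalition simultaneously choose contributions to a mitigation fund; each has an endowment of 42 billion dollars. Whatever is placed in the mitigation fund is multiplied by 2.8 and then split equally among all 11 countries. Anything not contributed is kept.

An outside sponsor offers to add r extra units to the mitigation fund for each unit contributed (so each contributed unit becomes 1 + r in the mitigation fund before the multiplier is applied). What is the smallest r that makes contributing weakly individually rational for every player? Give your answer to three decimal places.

2.929

With matching at rate r, one contributed unit becomes (1 + r) in the mitigation fund and returns 2.8 × (1 + r) / 11 to the contributor.
Setting this equal to 1: 1 + r = 11/2.8 = 3.9286.
So the minimum matching rate is r = 3.9286 − 1 = 2.929.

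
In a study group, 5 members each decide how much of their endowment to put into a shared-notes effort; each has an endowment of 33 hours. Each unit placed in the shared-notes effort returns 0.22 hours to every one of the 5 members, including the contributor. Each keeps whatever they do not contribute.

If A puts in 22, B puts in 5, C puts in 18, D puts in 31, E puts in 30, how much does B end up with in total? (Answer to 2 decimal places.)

Total contributed: 22 + 5 + 18 + 31 + 30 = 106.
Each receives 0.22 × 106 = 23.32 from the shared-notes effort.
B keeps 33 − 5 = 28, so B's payoff is 28 + 23.32 = 51.32.

51.32 hours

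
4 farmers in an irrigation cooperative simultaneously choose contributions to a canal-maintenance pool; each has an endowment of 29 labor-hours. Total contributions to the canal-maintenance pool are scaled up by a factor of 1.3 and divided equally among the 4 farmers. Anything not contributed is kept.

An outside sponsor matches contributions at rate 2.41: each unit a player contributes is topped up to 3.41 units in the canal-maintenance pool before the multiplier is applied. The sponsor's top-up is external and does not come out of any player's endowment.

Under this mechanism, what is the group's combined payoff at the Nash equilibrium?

514.23 labor-hours

Under the mechanism each unit contributed yields 1.3 × 3.41 / 4 = 1.1083 back to its contributor per unit of net cost, which exceeds 1, making full contribution the dominant choice for everyone.
So the Nash equilibrium is full contribution by all 4; the group earns 1.3 × 3.41 × 116 = 514.23.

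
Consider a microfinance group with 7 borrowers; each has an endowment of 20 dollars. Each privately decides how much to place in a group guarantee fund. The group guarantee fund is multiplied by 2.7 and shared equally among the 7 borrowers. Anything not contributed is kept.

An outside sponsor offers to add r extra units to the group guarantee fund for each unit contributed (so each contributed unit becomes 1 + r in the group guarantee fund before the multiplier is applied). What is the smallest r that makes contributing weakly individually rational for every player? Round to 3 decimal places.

With matching at rate r, one contributed unit becomes (1 + r) in the group guarantee fund and returns 2.7 × (1 + r) / 7 to the contributor.
Setting this equal to 1: 1 + r = 7/2.7 = 2.5926.
So the minimum matching rate is r = 2.5926 − 1 = 1.593.

1.593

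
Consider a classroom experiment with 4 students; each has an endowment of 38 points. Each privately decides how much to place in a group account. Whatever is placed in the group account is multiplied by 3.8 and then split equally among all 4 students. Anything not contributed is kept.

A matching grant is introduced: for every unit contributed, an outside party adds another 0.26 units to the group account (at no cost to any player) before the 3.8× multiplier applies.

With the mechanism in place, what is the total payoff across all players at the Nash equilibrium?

With the mechanism, a contributed unit returns 3.8 × 1.26 / 4 = 1.1970 per unit of net cost to the contributor — now above 1 — so contributing fully is weakly dominant for every player.
At the Nash equilibrium everyone contributes 38. Group total payoff = 3.8 × 1.26 × 152 = 727.78.

727.78 points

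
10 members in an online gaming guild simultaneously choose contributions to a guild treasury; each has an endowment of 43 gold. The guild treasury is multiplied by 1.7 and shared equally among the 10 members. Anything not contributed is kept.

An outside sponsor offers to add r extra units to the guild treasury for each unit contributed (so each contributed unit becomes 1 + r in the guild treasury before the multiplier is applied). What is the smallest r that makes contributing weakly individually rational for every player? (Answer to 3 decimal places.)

4.882

With matching at rate r, one contributed unit becomes (1 + r) in the guild treasury and returns 1.7 × (1 + r) / 10 to the contributor.
Setting this equal to 1: 1 + r = 10/1.7 = 5.8824.
So the minimum matching rate is r = 5.8824 − 1 = 4.882.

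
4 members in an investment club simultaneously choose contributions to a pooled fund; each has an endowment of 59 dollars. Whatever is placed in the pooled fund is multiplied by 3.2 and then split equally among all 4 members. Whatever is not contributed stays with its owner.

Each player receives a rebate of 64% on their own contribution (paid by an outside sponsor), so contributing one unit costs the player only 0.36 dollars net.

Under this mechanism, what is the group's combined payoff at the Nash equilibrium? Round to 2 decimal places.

906.24 dollars

Under the mechanism each unit contributed yields (3.2/4) / 0.36 = 2.2222 back to its contributor per unit of net cost, which exceeds 1, making full contribution the dominant choice for everyone.
So the Nash equilibrium is full contribution by all 4; the group earns 4 × (59 × 0.64 + 3.2 × 59) = 906.24.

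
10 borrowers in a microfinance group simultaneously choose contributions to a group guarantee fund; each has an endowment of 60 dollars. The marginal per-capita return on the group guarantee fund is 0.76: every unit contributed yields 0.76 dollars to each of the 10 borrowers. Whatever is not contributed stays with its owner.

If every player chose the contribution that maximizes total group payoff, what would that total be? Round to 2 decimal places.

Each contributed unit returns 7.600 to the group as a whole (0.76 to each of 10 players), which exceeds 1, so the social optimum is full contribution: group total = 7.600 × 600 = 4560.00.

4560.00 dollars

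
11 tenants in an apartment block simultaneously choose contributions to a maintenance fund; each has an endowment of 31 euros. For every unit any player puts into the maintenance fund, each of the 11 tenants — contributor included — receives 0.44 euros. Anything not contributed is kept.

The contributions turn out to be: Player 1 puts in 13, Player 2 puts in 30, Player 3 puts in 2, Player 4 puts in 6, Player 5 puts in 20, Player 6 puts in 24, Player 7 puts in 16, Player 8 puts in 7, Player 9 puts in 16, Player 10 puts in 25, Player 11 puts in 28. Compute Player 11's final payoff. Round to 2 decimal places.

Total contributed: 13 + 30 + 2 + 6 + 20 + 24 + 16 + 7 + 16 + 25 + 28 = 187.
Each receives 0.44 × 187 = 82.28 from the maintenance fund.
Player 11 keeps 31 − 28 = 3, so Player 11's payoff is 3 + 82.28 = 85.28.

85.28 euros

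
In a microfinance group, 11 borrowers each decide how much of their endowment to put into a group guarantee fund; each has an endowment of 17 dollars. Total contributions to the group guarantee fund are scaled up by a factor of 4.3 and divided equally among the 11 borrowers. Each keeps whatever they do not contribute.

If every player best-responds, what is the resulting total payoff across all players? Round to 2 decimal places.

Each contributed unit returns 4.3/11 = 0.3909 to its contributor — below 1 — so contributing 0 is dominant for every player. At the Nash equilibrium everyone keeps their 17, and the group total is 11 × 17 = 187.

187.00 dollars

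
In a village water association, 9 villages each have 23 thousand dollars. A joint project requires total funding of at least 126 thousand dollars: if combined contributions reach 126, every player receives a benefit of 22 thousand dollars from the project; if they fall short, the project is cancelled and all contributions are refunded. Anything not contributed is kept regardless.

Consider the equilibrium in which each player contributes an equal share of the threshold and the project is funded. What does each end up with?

Equal share of the threshold: 126/9 = 14.
At this profile no one gains by cutting their contribution: any cut drops the total below 126, the project is cancelled, contributions are refunded, and the deviator ends with 23, which is less than 23 − 14 + 22 = 31. Contributing more than 14 just wastes the excess. So contributing exactly 14 is a best response.
Each player's payoff: 23 − 14 + 22 = 31.

31 thousand dollars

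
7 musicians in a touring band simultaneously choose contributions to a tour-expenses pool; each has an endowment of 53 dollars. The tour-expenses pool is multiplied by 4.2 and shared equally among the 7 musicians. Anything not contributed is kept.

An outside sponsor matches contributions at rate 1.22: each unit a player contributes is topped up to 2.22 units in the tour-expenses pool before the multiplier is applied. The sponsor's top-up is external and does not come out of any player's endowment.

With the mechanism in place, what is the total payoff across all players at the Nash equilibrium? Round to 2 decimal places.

3459.20 dollars

With the mechanism, a contributed unit returns 4.2 × 2.22 / 7 = 1.3320 per unit of net cost to the contributor — now above 1 — so contributing fully is weakly dominant for every player.
So the Nash equilibrium is full contribution by all 7; the group earns 4.2 × 2.22 × 371 = 3459.20.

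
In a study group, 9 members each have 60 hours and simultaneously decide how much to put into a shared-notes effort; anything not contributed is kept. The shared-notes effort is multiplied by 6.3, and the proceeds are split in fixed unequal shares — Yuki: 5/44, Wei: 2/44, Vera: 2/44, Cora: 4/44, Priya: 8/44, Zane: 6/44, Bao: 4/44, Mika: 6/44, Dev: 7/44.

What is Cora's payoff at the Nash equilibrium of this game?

For player j, contributing a unit is worthwhile iff 6.3 × (j's share) ≥ 1, i.e. iff j's share is at least 0.1587.
Priya and Dev are above the threshold, contributing 60 each; the remaining 7 contribute 0. Total contributed: 120.
Cora keeps 60 and receives 6.3 × 120 × 4/44 = 68.73 from the shared-notes effort, for a payoff of 128.73.

128.73 hours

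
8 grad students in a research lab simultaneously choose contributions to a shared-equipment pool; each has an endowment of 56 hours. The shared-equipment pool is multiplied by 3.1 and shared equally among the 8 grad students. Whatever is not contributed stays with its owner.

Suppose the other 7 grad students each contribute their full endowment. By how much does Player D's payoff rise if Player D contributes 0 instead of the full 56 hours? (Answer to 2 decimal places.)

Switching from a contribution of 56 to 0 lets Player D keep an extra 56 hours, but lowers the shared-equipment pool by 56, which costs Player D their own share of that drop: 3.1/8 × 56 = 21.70.
Net gain = 56 − 21.70 = 34.30. The private return per contributed unit (0.3875) is below 1, so free-riding is indeed the best response regardless of what the others do.

34.30 hours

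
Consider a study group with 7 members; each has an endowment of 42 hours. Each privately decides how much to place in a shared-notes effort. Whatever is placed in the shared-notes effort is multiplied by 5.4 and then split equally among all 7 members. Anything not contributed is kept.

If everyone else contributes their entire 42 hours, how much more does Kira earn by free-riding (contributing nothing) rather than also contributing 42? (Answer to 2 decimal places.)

9.60 hours

Switching from a contribution of 42 to 0 lets Kira keep an extra 42 hours, but lowers the shared-notes effort by 42, which costs Kira their own share of that drop: 5.4/7 × 42 = 32.40.
Net gain = 42 − 32.40 = 9.60. The private return per contributed unit (0.7714) is below 1, so free-riding is indeed the best response regardless of what the others do.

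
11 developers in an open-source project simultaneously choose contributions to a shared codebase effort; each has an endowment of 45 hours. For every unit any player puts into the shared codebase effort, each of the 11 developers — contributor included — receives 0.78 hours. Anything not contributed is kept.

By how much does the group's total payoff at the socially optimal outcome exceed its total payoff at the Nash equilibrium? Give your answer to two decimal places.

The private return per contributed unit is 0.78 < 1, so contributing 0 is dominant for every player. At the Nash equilibrium everyone keeps their 45, and the group total is 11 × 45 = 495.
Each contributed unit returns 8.580 to the group as a whole (0.78 to each of 11 players), which exceeds 1, so the social optimum is full contribution: group total = 8.580 × 495 = 4247.10.
Efficiency loss = 4247.10 − 495 = 3752.10.

3752.10 hours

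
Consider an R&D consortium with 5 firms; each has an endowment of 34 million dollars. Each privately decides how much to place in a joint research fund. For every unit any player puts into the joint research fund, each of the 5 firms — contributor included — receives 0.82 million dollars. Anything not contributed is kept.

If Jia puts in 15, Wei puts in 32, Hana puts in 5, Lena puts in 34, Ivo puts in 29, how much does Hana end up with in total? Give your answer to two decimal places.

123.30 million dollars

Total contributed: 15 + 32 + 5 + 34 + 29 = 115.
Each receives 0.82 × 115 = 94.30 from the joint research fund.
Hana keeps 34 − 5 = 29, so Hana's payoff is 29 + 94.30 = 123.30.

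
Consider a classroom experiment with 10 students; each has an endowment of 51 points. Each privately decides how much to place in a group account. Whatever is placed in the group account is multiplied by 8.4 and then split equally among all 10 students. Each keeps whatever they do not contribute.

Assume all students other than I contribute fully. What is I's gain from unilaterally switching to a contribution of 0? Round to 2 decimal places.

8.16 points

Switching from a contribution of 51 to 0 lets I keep an extra 51 points, but lowers the group account by 51, which costs I their own share of that drop: 8.4/10 × 51 = 42.84.
Net gain = 51 − 42.84 = 8.16. The private return per contributed unit (0.8400) is below 1, so free-riding is indeed the best response regardless of what the others do.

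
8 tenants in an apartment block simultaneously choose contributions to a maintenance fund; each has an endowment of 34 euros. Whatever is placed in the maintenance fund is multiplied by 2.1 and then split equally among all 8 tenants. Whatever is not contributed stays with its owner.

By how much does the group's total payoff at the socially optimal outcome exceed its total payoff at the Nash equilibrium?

Each contributed unit returns 2.1/8 = 0.2625 to its contributor — below 1 — so contributing 0 is dominant for every player. At the Nash equilibrium everyone keeps their 34, and the group total is 8 × 34 = 272.
Each contributed unit returns 2.100 to the group as a whole (0.2625 to each of 8 players), which exceeds 1, so the social optimum is full contribution: group total = 2.100 × 272 = 571.20.
Efficiency loss = 571.20 − 272 = 299.20.

299.20 euros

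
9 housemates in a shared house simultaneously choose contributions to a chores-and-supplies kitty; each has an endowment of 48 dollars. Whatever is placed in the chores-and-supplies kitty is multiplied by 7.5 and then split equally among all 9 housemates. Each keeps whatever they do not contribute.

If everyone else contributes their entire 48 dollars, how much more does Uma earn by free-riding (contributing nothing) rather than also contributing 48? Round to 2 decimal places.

8.00 dollars

Switching from a contribution of 48 to 0 lets Uma keep an extra 48 dollars, but lowers the chores-and-supplies kitty by 48, which costs Uma their own share of that drop: 7.5/9 × 48 = 40.00.
Net gain = 48 − 40.00 = 8.00. The private return per contributed unit (0.8333) is below 1, so free-riding is indeed the best response regardless of what the others do.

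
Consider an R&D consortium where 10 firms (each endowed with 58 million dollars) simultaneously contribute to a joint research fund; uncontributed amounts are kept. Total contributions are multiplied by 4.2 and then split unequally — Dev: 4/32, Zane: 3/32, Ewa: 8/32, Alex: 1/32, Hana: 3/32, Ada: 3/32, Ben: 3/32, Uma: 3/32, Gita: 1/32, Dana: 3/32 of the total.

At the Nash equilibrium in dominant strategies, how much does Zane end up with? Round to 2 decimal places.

80.84 million dollars

A player with share s gets back 4.2·s per unit contributed, so full contribution is dominant for anyone with s > 1/4.2 = 0.2381 and zero contribution is dominant for anyone below.
The only share above 0.2381 is Ewa's 8/32, contributing 58; the remaining 9 contribute 0. Total contributed: 58.
Zane keeps 58 and receives 4.2 × 58 × 3/32 = 22.84 from the joint research fund, for a payoff of 80.84.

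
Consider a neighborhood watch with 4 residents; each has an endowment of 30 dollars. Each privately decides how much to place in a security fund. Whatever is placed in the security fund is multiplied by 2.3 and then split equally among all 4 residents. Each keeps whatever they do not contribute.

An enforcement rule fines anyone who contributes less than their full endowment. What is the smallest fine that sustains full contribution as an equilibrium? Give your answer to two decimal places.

12.75 dollars

Given the others contribute fully, the best deviation is to contribute 0 (any partial contribution still incurs the fine and gives up units whose private return 0.5750 is below 1).
Deviating from 30 to 0 saves 30 dollars but forfeits the deviator's share of the drop in the security fund: 2.3/4 × 30 = 17.25.
So the deviation gain is 30 − 17.25 = 12.75, and the fine must be at least 12.75 dollars to wipe it out.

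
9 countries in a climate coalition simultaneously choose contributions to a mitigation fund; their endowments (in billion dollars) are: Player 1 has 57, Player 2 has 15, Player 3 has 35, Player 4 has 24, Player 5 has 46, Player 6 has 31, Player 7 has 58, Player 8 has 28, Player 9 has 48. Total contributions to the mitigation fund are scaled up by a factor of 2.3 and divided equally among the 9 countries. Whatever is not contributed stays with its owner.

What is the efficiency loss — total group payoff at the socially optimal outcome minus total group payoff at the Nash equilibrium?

444.60 billion dollars

The private return per contributed unit is 2.3/9 = 0.2556 < 1 for every player regardless of endowment, so the Nash equilibrium is zero contribution and the group total is Σ E_j = 57 + 15 + 35 + 24 + 46 + 31 + 58 + 28 + 48 = 342.
Each contributed unit returns 2.300 to the group, so the social optimum is full contribution by everyone: group total = 2.300 × 342 = 786.60.
Efficiency loss = (2.300 − 1) × 342 = 444.60.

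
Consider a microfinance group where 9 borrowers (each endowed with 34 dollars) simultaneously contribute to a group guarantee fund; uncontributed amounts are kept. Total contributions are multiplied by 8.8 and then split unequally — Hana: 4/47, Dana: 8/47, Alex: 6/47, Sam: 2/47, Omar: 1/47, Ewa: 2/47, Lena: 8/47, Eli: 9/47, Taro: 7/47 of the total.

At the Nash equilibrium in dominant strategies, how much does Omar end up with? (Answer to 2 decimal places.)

Player j's private return per contributed unit is 8.8 × (j's share). Contributing is weakly dominant for j when that share is at least 1/8.8 = 0.1136, and contributing 0 is dominant otherwise.
Dana, Alex, Lena, Eli and Taro clear that bar, contributing 34 each; the remaining 4 contribute 0. Total contributed: 170.
Omar keeps 34 and receives 8.8 × 170 × 1/47 = 31.83 from the group guarantee fund, for a payoff of 65.83.

65.83 dollars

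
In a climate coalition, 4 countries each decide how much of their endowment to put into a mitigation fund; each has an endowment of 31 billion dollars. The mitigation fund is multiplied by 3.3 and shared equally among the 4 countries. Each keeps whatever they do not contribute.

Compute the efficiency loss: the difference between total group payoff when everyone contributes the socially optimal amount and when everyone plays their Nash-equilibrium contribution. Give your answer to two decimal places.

285.20 billion dollars

Each contributed unit returns 3.3/4 = 0.8250 to its contributor — below 1 — so contributing 0 is dominant for every player. At the Nash equilibrium everyone keeps their 31, and the group total is 4 × 31 = 124.
Each contributed unit returns 3.300 to the group as a whole (0.8250 to each of 4 players), which exceeds 1, so the social optimum is full contribution: group total = 3.300 × 124 = 409.20.
Efficiency loss = 409.20 − 124 = 285.20.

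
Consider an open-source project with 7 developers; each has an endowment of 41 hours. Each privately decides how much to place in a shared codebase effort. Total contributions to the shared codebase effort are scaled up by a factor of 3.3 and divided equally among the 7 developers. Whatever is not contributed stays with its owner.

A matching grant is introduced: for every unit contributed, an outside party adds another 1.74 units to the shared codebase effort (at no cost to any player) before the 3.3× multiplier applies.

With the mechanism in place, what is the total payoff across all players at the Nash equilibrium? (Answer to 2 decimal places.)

2595.05 hours

With the mechanism, a contributed unit returns 3.3 × 2.74 / 7 = 1.2917 per unit of net cost to the contributor — now above 1 — so contributing fully is weakly dominant for every player.
So the Nash equilibrium is full contribution by all 7; the group earns 3.3 × 2.74 × 287 = 2595.05.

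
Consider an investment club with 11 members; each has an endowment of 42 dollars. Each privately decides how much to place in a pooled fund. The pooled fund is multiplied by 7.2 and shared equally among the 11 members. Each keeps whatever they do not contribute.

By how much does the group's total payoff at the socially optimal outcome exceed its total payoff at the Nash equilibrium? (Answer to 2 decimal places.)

2864.40 dollars

Each contributed unit returns 7.2/11 = 0.6545 to its contributor — below 1 — so contributing 0 is dominant for every player. At the Nash equilibrium everyone keeps their 42, and the group total is 11 × 42 = 462.
Each contributed unit returns 7.200 to the group as a whole (0.6545 to each of 11 players), which exceeds 1, so the social optimum is full contribution: group total = 7.200 × 462 = 3326.40.
Efficiency loss = 3326.40 − 462 = 2864.40.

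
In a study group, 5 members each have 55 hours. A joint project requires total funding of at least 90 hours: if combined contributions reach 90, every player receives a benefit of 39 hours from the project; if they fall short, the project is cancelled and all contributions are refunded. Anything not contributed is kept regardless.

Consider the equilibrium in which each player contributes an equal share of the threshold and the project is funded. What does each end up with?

Equal share of the threshold: 90/5 = 18.
At this profile no one gains by cutting their contribution: any cut drops the total below 90, the project is cancelled, contributions are refunded, and the deviator ends with 55, which is less than 55 − 18 + 39 = 76. Contributing more than 18 just wastes the excess. So contributing exactly 18 is a best response.
Each player's payoff: 55 − 18 + 39 = 76.

76 hours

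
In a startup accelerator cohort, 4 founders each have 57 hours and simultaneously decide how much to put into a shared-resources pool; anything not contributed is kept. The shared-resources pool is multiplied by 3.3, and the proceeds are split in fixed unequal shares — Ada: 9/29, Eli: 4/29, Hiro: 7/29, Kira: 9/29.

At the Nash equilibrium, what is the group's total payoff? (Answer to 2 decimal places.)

Player j's private return per contributed unit is 3.3 × (j's share). Contributing is weakly dominant for j when that share is at least 1/3.3 = 0.3030, and contributing 0 is dominant otherwise.
Ada and Kira are above the threshold, contributing 57 each; the remaining 2 contribute 0. Total contributed: 114.
The shared-resources pool pays out 3.3 × 114 = 376.20 in total (split across the unequal shares, but the aggregate is all that matters for the group sum).
The 2 free-riders keep 57 each, adding 114. Group total = 114 + 376.20 = 490.20.

490.20 hours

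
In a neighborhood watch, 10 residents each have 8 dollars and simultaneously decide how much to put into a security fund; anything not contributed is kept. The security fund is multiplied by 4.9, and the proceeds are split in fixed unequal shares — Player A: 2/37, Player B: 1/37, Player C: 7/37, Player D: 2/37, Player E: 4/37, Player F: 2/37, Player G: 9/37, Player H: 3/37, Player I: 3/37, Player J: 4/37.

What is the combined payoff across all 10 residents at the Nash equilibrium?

111.20 dollars

Player j's private return per contributed unit is 4.9 × (j's share). Contributing is weakly dominant for j when that share is at least 1/4.9 = 0.2041, and contributing 0 is dominant otherwise.
The only share above 0.2041 is Player G's 9/37, contributing 8; the remaining 9 contribute 0. Total contributed: 8.
The security fund pays out 4.9 × 8 = 39.20 in total (split across the unequal shares, but the aggregate is all that matters for the group sum).
The 9 free-riders keep 8 each, adding 72. Group total = 72 + 39.20 = 111.20.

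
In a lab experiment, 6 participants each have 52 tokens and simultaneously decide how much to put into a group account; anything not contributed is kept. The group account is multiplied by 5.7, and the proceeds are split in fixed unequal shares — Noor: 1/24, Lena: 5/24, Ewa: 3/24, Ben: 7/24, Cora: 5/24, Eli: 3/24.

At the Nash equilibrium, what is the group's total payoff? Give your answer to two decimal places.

Each unit j contributes comes back to j as 5.7 × (j's share), so j prefers to contribute only if that share exceeds 1/5.7 = 0.1754; otherwise keeping the unit dominates.
Lena, Ben and Cora clear that bar, contributing 52 each; the remaining 3 contribute 0. Total contributed: 156.
The group account pays out 5.7 × 156 = 889.20 in total (split across the unequal shares, but the aggregate is all that matters for the group sum).
The 3 free-riders keep 52 each, adding 156. Group total = 156 + 889.20 = 1045.20.

1045.20 tokens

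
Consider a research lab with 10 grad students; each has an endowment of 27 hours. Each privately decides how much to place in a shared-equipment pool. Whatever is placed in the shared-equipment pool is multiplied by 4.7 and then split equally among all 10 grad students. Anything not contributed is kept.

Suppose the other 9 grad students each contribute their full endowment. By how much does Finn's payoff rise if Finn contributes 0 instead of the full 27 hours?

Switching from a contribution of 27 to 0 lets Finn keep an extra 27 hours, but lowers the shared-equipment pool by 27, which costs Finn their own share of that drop: 4.7/10 × 27 = 12.69.
Net gain = 27 − 12.69 = 14.31. The private return per contributed unit (0.4700) is below 1, so free-riding is indeed the best response regardless of what the others do.

14.31 hours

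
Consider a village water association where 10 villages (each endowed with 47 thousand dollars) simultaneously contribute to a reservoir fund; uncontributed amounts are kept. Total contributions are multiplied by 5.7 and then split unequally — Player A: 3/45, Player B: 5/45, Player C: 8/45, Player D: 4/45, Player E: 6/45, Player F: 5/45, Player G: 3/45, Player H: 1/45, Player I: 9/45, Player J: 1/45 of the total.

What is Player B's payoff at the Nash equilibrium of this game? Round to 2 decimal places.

For player j, contributing a unit is worthwhile iff 5.7 × (j's share) ≥ 1, i.e. iff j's share is at least 0.1754.
Player C and Player I are above the threshold, contributing 47 each; the remaining 8 contribute 0. Total contributed: 94.
Player B keeps 47 and receives 5.7 × 94 × 5/45 = 59.53 from the reservoir fund, for a payoff of 106.53.

106.53 thousand dollars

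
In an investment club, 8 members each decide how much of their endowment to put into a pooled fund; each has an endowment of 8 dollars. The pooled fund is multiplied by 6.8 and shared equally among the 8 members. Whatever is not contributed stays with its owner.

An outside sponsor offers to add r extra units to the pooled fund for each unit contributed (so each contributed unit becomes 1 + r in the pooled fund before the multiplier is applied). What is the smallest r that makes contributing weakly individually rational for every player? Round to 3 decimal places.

0.176

With matching at rate r, one contributed unit becomes (1 + r) in the pooled fund and returns 6.8 × (1 + r) / 8 to the contributor.
Setting this equal to 1: 1 + r = 8/6.8 = 1.1765.
So the minimum matching rate is r = 1.1765 − 1 = 0.176.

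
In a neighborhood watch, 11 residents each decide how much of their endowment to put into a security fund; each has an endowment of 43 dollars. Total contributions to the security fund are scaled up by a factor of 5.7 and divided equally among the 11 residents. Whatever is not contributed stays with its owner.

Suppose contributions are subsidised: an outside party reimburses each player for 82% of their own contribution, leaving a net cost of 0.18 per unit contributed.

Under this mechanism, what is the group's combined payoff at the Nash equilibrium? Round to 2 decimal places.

3083.96 dollars

Under the mechanism each unit contributed yields (5.7/11) / 0.18 = 2.8788 back to its contributor per unit of net cost, which exceeds 1, making full contribution the dominant choice for everyone.
So the Nash equilibrium is full contribution by all 11; the group earns 11 × (43 × 0.82 + 5.7 × 43) = 3083.96.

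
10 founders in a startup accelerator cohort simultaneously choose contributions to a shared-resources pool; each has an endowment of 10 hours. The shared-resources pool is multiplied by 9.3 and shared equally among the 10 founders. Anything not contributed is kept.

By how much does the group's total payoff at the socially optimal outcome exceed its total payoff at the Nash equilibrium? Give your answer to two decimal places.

830.00 hours

Each contributed unit returns 9.3/10 = 0.9300 to its contributor — below 1 — so contributing 0 is dominant for every player. At the Nash equilibrium everyone keeps their 10, and the group total is 10 × 10 = 100.
Each contributed unit returns 9.300 to the group as a whole (0.9300 to each of 10 players), which exceeds 1, so the social optimum is full contribution: group total = 9.300 × 100 = 930.00.
Efficiency loss = 930.00 − 100 = 830.00.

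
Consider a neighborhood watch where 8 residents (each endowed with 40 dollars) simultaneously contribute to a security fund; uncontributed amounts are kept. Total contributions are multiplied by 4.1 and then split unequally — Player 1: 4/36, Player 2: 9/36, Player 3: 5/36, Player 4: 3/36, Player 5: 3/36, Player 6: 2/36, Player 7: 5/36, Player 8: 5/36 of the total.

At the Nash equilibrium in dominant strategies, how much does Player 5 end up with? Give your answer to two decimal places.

53.67 dollars

A player with share s gets back 4.1·s per unit contributed, so full contribution is dominant for anyone with s > 1/4.1 = 0.2439 and zero contribution is dominant for anyone below.
Player 2 alone (share 9/36) is above the threshold, contributing 40; the remaining 7 contribute 0. Total contributed: 40.
Player 5 keeps 40 and receives 4.1 × 40 × 3/36 = 13.67 from the security fund, for a payoff of 53.67.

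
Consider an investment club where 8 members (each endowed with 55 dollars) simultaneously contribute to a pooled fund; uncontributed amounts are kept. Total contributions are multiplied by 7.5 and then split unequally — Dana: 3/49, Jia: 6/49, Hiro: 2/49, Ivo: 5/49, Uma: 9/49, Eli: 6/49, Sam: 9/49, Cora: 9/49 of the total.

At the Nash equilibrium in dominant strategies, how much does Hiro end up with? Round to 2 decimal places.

105.51 dollars

A player with share s gets back 7.5·s per unit contributed, so full contribution is dominant for anyone with s > 1/7.5 = 0.1333 and zero contribution is dominant for anyone below.
Uma, Sam and Cora clear that bar, contributing 55 each; the remaining 5 contribute 0. Total contributed: 165.
Hiro keeps 55 and receives 7.5 × 165 × 2/49 = 50.51 from the pooled fund, for a payoff of 105.51.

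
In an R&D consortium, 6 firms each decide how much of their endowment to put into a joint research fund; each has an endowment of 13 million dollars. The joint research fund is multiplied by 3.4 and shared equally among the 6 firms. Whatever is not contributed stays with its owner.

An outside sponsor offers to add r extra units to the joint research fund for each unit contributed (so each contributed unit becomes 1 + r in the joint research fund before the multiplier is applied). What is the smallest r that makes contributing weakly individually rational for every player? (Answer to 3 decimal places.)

With matching at rate r, one contributed unit becomes (1 + r) in the joint research fund and returns 3.4 × (1 + r) / 6 to the contributor.
Setting this equal to 1: 1 + r = 6/3.4 = 1.7647.
So the minimum matching rate is r = 1.7647 − 1 = 0.765.

0.765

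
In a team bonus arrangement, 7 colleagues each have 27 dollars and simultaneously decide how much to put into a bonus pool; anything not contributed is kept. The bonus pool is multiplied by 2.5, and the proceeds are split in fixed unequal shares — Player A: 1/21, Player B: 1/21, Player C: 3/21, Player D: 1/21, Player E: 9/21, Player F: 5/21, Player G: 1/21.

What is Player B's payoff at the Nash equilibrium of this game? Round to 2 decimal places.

30.21 dollars

Each unit j contributes comes back to j as 2.5 × (j's share), so j prefers to contribute only if that share exceeds 1/2.5 = 0.4000; otherwise keeping the unit dominates.
Player E alone (share 9/21) is above the threshold, contributing 27; the remaining 6 contribute 0. Total contributed: 27.
Player B keeps 27 and receives 2.5 × 27 × 1/21 = 3.21 from the bonus pool, for a payoff of 30.21.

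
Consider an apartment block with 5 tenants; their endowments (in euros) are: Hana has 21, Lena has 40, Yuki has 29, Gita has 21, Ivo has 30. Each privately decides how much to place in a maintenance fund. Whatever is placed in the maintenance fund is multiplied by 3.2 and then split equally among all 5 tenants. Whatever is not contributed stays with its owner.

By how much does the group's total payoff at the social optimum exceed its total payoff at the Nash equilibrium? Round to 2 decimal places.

The private return per contributed unit is 3.2/5 = 0.6400 < 1 for every player regardless of endowment, so the Nash equilibrium is zero contribution and the group total is Σ E_j = 21 + 40 + 29 + 21 + 30 = 141.
Each contributed unit returns 3.200 to the group, so the social optimum is full contribution by everyone: group total = 3.200 × 141 = 451.20.
Efficiency loss = (3.200 − 1) × 141 = 310.20.

310.20 euros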